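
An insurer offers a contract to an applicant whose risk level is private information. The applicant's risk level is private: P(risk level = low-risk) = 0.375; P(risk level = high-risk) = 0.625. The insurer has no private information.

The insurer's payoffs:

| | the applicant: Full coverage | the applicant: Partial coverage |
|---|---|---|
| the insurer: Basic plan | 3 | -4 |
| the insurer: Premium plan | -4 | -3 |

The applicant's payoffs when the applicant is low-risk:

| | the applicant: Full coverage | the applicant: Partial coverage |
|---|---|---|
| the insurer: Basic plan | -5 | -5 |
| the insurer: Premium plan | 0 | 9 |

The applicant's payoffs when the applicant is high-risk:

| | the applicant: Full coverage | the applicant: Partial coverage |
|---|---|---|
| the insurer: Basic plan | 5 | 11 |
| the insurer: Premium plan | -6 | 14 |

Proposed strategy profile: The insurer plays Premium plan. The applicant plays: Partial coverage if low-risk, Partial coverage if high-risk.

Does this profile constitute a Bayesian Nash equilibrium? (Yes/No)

Yes

The insurer plays Premium plan: E[Premium plan] = 0.375·(-3) + 0.625·(-3) = -3; E[Basic plan] = -4. Best-responding. ✓
The applicant (risk level low-risk), facing Premium plan: Full coverage gives 0, Partial coverage gives 9. Proposed Partial coverage is best. ✓
The applicant (risk level high-risk), facing Premium plan: Full coverage gives -6, Partial coverage gives 14. Proposed Partial coverage is best. ✓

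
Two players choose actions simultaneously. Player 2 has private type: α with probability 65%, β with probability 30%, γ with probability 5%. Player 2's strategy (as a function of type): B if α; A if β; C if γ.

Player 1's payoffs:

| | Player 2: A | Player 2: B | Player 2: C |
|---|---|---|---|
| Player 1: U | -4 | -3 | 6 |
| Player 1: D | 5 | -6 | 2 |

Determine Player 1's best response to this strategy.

D

E[U] = 0.65·(-3) + 0.3·(-4) + 0.05·(6) = -2.85
E[D] = 0.65·(-6) + 0.3·(5) + 0.05·(2) = -2.3
Best response: D (-2.3 is the largest).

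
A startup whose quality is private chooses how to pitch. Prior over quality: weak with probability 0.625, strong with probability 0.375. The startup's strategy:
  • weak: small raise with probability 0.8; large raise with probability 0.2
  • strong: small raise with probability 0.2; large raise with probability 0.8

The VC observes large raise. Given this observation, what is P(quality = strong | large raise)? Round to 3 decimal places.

P(large raise) = 0.625·0.2 + 0.375·0.8 = 0.425
P(strong | large raise) = (0.375·0.8) / 0.425 = 0.3 / 0.425 = 0.705882

0.706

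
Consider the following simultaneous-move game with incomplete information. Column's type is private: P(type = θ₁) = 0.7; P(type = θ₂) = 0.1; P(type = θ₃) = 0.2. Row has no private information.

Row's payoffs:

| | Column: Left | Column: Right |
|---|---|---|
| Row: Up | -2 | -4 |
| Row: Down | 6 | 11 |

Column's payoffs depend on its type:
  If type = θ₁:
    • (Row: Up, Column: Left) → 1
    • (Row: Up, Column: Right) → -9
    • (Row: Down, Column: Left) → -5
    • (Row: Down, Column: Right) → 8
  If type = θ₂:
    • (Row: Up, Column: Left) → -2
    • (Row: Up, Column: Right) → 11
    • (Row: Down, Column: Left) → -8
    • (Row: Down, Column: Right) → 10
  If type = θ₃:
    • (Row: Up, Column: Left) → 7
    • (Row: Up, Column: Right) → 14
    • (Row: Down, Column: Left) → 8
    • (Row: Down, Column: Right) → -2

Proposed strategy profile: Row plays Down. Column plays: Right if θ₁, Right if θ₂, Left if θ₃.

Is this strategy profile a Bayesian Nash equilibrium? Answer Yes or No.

A profile is a BNE iff every type of every player is best-responding given beliefs about the other side.
Row plays Down: E[Down] = 0.7·(11) + 0.1·(11) + 0.2·(6) = 10; E[Up] = -3.6. Best-responding. ✓
Column (type θ₁), facing Down: Left gives -5, Right gives 8. Proposed Right is best. ✓
Column (type θ₂), facing Down: Left gives -8, Right gives 10. Proposed Right is best. ✓
Column (type θ₃), facing Down: Left gives 8, Right gives -2. Proposed Left is best. ✓

Yes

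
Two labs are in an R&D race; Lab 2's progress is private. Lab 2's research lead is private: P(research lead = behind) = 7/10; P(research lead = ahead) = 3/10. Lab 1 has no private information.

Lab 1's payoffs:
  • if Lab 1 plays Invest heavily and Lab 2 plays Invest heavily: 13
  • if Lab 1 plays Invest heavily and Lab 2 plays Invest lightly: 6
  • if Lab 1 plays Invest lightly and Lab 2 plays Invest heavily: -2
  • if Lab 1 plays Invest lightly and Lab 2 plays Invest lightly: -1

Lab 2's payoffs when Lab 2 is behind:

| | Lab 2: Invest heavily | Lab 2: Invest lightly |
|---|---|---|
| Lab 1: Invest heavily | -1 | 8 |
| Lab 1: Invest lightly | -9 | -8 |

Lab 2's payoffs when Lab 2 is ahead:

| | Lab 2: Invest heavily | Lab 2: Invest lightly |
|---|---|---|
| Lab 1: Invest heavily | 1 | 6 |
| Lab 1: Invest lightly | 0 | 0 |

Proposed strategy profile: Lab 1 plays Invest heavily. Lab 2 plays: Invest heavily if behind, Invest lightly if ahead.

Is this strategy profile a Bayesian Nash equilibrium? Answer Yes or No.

Lab 1 plays Invest heavily: E[Invest heavily] = 7/10·(13) + 3/10·(6) = 109/10; E[Invest lightly] = -17/10. Best-responding. ✓
Lab 2 (research lead behind), facing Invest heavily: Invest heavily gives -1, Invest lightly gives 8. Proposed Invest heavily is not best — profitable deviation exists. ✗
Lab 2 (research lead ahead), facing Invest heavily: Invest heavily gives 1, Invest lightly gives 6. Proposed Invest lightly is best. ✓

No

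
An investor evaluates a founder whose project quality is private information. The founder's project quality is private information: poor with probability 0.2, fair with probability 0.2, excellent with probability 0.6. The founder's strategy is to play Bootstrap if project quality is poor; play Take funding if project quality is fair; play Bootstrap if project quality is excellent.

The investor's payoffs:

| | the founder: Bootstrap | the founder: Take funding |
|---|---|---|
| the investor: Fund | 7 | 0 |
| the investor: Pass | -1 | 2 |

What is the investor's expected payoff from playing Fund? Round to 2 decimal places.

5.60

E[Fund] = 0.2·7 + 0.2·0 + 0.6·7 = 1.4 + 0 + 4.2 = 5.6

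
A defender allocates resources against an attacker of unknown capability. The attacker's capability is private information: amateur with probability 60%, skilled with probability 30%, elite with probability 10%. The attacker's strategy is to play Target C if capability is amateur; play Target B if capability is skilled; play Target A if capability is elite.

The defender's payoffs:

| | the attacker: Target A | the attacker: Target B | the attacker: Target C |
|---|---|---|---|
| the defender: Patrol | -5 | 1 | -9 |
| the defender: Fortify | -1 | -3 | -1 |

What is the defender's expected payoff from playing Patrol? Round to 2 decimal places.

-5.60

E[Patrol] = 0.6·(-9) + 0.3·1 + 0.1·(-5) = (-5.4) + 0.3 + (-0.5) = -5.6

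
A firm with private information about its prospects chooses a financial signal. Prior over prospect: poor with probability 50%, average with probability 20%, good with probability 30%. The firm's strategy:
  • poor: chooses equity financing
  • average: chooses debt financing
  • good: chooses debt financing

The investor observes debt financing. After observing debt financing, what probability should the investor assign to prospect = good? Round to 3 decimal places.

P(debt financing) = 0.5·0 + 0.2·1 + 0.3·1 = 0.5
P(good | debt financing) = (0.3·1) / 0.5 = 0.3 / 0.5 = 0.6

0.600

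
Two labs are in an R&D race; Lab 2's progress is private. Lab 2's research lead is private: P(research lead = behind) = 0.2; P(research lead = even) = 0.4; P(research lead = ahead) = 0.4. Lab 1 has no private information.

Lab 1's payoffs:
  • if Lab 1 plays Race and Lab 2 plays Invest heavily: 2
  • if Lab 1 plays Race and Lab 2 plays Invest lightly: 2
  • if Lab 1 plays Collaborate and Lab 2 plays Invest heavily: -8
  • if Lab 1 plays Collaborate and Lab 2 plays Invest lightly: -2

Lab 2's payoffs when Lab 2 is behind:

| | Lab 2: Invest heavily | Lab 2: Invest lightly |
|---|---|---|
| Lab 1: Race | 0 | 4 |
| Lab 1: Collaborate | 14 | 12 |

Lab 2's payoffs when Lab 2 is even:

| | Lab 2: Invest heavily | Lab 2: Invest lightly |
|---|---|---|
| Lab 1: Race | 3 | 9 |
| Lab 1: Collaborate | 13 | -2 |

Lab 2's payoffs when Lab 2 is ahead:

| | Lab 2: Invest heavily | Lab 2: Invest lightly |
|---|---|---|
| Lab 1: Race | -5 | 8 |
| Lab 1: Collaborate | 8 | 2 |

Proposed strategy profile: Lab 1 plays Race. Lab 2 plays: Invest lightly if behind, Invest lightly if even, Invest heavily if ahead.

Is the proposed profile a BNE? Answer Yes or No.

Lab 1 plays Race: E[Race] = 0.2·(2) + 0.4·(2) + 0.4·(2) = 2; E[Collaborate] = -4.4. Best-responding. ✓
Lab 2 (research lead behind), facing Race: Invest heavily gives 0, Invest lightly gives 4. Proposed Invest lightly is best. ✓
Lab 2 (research lead even), facing Race: Invest heavily gives 3, Invest lightly gives 9. Proposed Invest lightly is best. ✓
Lab 2 (research lead ahead), facing Race: Invest heavily gives -5, Invest lightly gives 8. Proposed Invest heavily is not best — profitable deviation exists. ✗

No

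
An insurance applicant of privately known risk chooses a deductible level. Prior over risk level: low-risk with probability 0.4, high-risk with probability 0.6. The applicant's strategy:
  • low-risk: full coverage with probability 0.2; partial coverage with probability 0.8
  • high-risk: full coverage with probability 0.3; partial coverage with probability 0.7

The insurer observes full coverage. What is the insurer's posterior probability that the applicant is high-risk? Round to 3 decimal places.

Apply Bayes' rule using the sender's strategy as the likelihood.
P(full coverage) = 0.4·0.2 + 0.6·0.3 = 0.26
P(high-risk | full coverage) = (0.6·0.3) / 0.26 = 0.18 / 0.26 = 0.692308

0.692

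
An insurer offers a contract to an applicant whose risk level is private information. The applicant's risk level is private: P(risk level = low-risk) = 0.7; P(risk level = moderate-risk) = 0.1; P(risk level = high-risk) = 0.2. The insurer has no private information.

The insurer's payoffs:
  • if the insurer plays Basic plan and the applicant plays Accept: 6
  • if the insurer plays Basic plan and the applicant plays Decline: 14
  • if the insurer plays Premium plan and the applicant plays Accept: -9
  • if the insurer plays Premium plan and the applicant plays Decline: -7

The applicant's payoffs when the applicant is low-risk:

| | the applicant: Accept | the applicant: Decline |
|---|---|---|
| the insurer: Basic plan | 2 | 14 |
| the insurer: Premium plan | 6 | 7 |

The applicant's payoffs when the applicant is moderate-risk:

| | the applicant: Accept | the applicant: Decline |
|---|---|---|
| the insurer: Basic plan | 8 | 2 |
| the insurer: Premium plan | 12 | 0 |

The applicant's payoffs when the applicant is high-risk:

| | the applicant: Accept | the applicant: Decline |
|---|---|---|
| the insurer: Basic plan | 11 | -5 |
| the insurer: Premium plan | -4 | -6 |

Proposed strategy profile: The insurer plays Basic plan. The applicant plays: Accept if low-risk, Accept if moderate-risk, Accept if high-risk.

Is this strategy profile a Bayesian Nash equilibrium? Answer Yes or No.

No

A profile is a BNE iff every type of every player is best-responding given beliefs about the other side.
The insurer plays Basic plan: E[Basic plan] = 0.7·(6) + 0.1·(6) + 0.2·(6) = 6; E[Premium plan] = -9. Best-responding. ✓
The applicant (risk level low-risk), facing Basic plan: Accept gives 2, Decline gives 14. Proposed Accept is not best — profitable deviation exists. ✗
The applicant (risk level moderate-risk), facing Basic plan: Accept gives 8, Decline gives 2. Proposed Accept is best. ✓
The applicant (risk level high-risk), facing Basic plan: Accept gives 11, Decline gives -5. Proposed Accept is best. ✓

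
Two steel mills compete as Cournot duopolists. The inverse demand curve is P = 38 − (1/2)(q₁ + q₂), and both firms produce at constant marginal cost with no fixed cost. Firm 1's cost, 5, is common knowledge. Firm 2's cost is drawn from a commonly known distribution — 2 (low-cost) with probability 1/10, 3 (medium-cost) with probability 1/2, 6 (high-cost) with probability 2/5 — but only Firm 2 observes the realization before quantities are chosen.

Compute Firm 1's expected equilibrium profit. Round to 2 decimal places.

228.98

Firm 2 with cost c maximizes (38 − (1/2)(q₁+q₂) − c)·q₂, giving q₂(c) = (38 − c − (1/2)q₁).
E[c₂] = 1/10·2 + 1/2·3 + 2/5·6 = 4.1
Firm 1's FOC against E[q₂] yields q₁ = (38 − 2·5 + E[c₂])/(3/2) = (38 − 10 + 4.1)/(3/2) = 21.4.
E[P] = 38 − (1/2)·(q₁ + E[q₂]) = 15.7; Firm 1's expected profit = (E[P] − 5)·q₁ = (15.7 − 5)·21.4 = 228.98.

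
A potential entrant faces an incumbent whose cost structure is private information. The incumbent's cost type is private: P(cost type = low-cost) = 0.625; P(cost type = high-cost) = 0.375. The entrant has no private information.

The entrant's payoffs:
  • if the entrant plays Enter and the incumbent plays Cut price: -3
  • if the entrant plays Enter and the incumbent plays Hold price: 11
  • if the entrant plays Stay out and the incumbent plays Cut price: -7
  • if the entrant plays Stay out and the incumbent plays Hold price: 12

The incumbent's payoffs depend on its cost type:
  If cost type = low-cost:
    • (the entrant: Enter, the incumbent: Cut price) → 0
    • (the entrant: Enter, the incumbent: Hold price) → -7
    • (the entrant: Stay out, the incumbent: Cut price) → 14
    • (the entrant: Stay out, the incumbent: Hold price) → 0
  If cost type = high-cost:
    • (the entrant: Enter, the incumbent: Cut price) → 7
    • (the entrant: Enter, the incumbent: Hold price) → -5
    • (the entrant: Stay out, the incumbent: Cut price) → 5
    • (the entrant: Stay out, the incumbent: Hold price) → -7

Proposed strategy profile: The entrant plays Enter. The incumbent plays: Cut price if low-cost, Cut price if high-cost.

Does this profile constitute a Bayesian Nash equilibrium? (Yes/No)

A profile is a BNE iff every type of every player is best-responding given beliefs about the other side.
The entrant plays Enter: E[Enter] = 0.625·(-3) + 0.375·(-3) = -3; E[Stay out] = -7. Best-responding. ✓
The incumbent (cost type low-cost), facing Enter: Cut price gives 0, Hold price gives -7. Proposed Cut price is best. ✓
The incumbent (cost type high-cost), facing Enter: Cut price gives 7, Hold price gives -5. Proposed Cut price is best. ✓

Yes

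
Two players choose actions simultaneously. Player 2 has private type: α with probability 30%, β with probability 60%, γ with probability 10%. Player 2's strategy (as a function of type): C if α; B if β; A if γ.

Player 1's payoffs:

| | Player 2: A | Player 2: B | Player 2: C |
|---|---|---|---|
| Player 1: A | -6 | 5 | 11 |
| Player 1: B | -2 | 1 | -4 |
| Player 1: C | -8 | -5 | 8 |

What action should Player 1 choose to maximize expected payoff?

E[A] = 0.3·(11) + 0.6·(5) + 0.1·(-6) = 5.7
E[B] = 0.3·(-4) + 0.6·(1) + 0.1·(-2) = -0.8
E[C] = 0.3·(8) + 0.6·(-5) + 0.1·(-8) = -1.4
Best response: A (5.7 is the largest).

A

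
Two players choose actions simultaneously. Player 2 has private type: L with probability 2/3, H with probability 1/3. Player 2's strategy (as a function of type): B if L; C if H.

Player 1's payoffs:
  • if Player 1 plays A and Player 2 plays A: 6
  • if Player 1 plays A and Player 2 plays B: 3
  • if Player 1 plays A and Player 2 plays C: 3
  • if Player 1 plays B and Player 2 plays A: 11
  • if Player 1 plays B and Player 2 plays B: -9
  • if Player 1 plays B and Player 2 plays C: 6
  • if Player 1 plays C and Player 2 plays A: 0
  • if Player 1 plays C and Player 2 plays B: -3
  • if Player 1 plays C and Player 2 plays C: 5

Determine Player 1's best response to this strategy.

A

E[A] = 2/3·(3) + 1/3·(3) = 3
E[B] = 2/3·(-9) + 1/3·(6) = -4
E[C] = 2/3·(-3) + 1/3·(5) = -1/3
Best response: A (3 is the largest).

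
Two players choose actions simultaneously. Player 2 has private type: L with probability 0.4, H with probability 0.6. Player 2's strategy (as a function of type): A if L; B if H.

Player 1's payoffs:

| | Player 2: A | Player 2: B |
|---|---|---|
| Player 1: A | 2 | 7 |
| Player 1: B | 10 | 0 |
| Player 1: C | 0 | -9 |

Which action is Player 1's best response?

A

Compute Player 1's expected payoff for each action, taking the expectation over Player 2's type.
E[A] = 0.4·(2) + 0.6·(7) = 5
E[B] = 0.4·(10) + 0.6·(0) = 4
E[C] = 0.4·(0) + 0.6·(-9) = -5.4
Best response: A (5 is the largest).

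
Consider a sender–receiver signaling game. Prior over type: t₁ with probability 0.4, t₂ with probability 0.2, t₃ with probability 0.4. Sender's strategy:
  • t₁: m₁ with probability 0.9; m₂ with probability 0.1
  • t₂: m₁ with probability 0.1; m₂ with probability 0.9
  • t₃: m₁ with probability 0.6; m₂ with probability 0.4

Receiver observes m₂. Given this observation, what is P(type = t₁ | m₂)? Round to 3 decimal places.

0.105

P(m₂) = 0.4·0.1 + 0.2·0.9 + 0.4·0.4 = 0.38
P(t₁ | m₂) = (0.4·0.1) / 0.38 = 0.04 / 0.38 = 0.105263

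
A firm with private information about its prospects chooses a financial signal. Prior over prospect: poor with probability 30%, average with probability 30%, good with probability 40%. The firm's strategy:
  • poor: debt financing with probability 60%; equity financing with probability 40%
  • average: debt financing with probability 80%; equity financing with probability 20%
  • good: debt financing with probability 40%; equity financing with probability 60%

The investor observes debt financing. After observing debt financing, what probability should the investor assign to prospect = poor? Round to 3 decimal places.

P(debt financing) = 0.3·0.6 + 0.3·0.8 + 0.4·0.4 = 0.58
P(poor | debt financing) = (0.3·0.6) / 0.58 = 0.18 / 0.58 = 0.310345

0.310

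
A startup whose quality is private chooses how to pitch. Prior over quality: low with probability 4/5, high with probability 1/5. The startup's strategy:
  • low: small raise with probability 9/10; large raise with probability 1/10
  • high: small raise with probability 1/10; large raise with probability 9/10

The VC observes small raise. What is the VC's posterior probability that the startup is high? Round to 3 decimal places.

P(small raise) = (4/5)·(9/10) + (1/5)·(1/10) = 37/50
P(high | small raise) = ((1/5)·(1/10)) / (37/50) = (1/50) / (37/50) = 1/37

0.027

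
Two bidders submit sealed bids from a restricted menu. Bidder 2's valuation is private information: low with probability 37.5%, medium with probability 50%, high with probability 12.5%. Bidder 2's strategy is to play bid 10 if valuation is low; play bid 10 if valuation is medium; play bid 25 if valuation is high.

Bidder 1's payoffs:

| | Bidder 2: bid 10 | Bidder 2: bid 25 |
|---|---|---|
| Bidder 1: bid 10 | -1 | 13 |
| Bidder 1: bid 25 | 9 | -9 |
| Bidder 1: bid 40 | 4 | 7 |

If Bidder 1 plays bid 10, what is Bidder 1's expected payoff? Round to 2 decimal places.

0.75

E[bid 10] = 0.375·(-1) + 0.5·(-1) + 0.125·13 = (-0.375) + (-0.5) + 1.625 = 0.75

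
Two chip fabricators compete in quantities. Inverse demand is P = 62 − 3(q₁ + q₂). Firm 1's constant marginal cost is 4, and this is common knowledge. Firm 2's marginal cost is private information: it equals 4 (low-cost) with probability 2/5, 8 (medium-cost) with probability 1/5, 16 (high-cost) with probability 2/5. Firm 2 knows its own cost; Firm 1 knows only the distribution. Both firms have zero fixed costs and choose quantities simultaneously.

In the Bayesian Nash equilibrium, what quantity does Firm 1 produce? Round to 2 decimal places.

7.07

Type-c best response for Firm 2: q₂(c) = (62 − c)/6 − q₁/2.
Firm 1 maximizes expected profit; its first-order condition is 62 − 6q₁ − 3E[q₂] − 4 = 0.
Substituting E[q₂] and solving: E[c₂] = 9.6, so q₁ = (62 − 2·4 + 9.6)/9 = 7.06667.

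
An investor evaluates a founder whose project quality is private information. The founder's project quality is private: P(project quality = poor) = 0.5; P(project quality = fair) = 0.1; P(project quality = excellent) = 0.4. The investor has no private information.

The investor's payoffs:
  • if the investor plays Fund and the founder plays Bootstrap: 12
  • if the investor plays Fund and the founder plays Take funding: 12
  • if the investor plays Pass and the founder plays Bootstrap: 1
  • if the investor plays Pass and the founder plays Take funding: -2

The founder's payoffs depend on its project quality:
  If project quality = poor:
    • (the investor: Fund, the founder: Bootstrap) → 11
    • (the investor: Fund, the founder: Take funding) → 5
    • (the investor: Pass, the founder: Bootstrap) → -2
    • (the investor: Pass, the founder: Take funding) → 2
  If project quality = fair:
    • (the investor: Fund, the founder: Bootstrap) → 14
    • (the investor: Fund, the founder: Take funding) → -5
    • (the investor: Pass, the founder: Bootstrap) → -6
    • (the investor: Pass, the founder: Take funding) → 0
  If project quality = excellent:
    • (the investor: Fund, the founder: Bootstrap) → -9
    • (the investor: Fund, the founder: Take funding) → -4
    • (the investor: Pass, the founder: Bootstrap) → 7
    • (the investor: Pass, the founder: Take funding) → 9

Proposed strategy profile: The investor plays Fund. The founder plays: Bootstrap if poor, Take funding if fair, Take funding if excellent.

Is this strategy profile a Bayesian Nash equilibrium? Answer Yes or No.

No

The investor plays Fund: E[Fund] = 0.5·(12) + 0.1·(12) + 0.4·(12) = 12; E[Pass] = -0.5. Best-responding. ✓
The founder (project quality poor), facing Fund: Bootstrap gives 11, Take funding gives 5. Proposed Bootstrap is best. ✓
The founder (project quality fair), facing Fund: Bootstrap gives 14, Take funding gives -5. Proposed Take funding is not best — profitable deviation exists. ✗
The founder (project quality excellent), facing Fund: Bootstrap gives -9, Take funding gives -4. Proposed Take funding is best. ✓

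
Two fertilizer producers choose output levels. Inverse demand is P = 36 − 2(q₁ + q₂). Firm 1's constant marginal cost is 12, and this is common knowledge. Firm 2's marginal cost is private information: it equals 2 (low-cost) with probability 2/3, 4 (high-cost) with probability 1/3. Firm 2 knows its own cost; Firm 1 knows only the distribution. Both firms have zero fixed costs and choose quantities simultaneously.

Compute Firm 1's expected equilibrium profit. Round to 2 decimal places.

11.95

Firm 2 with cost c maximizes (36 − 2(q₁+q₂) − c)·q₂, giving q₂(c) = (36 − c − 2q₁)/4.
E[c₂] = 2/3·2 + 1/3·4 = 2.66667
Firm 1's FOC against E[q₂] yields q₁ = (36 − 2·12 + E[c₂])/6 = (36 − 24 + 2.66667)/6 = 2.44444.
E[P] = 36 − 2·(q₁ + E[q₂]) = 16.8889; Firm 1's expected profit = (E[P] − 12)·q₁ = (16.8889 − 12)·2.44444 = 11.9506.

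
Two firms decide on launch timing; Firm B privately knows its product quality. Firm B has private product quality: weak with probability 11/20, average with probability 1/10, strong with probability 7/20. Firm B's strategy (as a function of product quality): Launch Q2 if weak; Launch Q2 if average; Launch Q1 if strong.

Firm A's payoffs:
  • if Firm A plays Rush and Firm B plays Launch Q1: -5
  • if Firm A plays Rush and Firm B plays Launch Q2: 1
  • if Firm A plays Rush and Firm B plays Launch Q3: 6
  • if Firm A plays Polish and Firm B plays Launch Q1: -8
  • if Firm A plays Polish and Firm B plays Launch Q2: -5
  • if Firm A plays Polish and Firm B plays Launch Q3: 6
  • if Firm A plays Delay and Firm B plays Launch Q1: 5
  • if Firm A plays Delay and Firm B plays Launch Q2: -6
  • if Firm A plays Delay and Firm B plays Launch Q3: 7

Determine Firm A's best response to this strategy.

E[Rush] = 11/20·(1) + 1/10·(1) + 7/20·(-5) = -11/10
E[Polish] = 11/20·(-5) + 1/10·(-5) + 7/20·(-8) = -121/20
E[Delay] = 11/20·(-6) + 1/10·(-6) + 7/20·(5) = -43/20
Best response: Rush (-11/10 is the largest).

Rush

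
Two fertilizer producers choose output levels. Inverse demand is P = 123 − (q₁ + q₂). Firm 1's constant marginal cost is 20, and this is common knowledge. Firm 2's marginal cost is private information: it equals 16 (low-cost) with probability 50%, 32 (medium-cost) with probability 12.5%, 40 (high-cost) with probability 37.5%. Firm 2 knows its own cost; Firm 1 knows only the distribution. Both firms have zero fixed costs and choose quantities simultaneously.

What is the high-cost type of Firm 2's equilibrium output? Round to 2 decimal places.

23.17

Type-c best response for Firm 2: q₂(c) = (123 − c)/2 − q₁/2.
Firm 1 maximizes expected profit; its first-order condition is 123 − 2q₁ − E[q₂] − 20 = 0.
Substituting E[q₂] and solving: E[c₂] = 27, so q₁ = (123 − 2·20 + 27)/3 = 36.6667.
q₂(high-cost) = (123 − 40 − 36.6667)/2 = 23.1667.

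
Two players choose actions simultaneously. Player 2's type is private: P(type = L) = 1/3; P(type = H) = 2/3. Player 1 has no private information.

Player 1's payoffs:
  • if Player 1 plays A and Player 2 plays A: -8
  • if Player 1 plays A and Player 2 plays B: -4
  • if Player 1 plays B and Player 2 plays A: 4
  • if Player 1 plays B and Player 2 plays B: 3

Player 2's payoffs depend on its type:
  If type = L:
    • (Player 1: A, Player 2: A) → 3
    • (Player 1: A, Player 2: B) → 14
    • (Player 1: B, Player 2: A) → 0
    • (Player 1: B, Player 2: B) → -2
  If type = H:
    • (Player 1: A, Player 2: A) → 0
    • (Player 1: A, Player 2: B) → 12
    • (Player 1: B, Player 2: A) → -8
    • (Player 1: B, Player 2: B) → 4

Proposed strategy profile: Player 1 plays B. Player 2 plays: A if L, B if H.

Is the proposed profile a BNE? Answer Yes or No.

Yes

Player 1 plays B: E[B] = 1/3·(4) + 2/3·(3) = 10/3; E[A] = -16/3. Best-responding. ✓
Player 2 (type L), facing B: A gives 0, B gives -2. Proposed A is best. ✓
Player 2 (type H), facing B: A gives -8, B gives 4. Proposed B is best. ✓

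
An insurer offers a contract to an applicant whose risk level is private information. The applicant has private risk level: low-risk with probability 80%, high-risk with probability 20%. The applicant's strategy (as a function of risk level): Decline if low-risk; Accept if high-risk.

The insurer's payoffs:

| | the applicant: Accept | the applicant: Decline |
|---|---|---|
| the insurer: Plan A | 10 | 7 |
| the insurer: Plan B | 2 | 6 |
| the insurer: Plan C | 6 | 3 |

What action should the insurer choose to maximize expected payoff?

E[Plan A] = 0.8·(7) + 0.2·(10) = 7.6
E[Plan B] = 0.8·(6) + 0.2·(2) = 5.2
E[Plan C] = 0.8·(3) + 0.2·(6) = 3.6
Best response: Plan A (7.6 is the largest).

Plan A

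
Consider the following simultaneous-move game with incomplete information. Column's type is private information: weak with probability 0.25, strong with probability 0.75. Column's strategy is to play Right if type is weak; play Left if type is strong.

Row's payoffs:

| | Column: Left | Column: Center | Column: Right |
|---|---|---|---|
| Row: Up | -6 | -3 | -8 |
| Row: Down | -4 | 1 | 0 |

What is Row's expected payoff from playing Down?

E[Down] = 0.25·0 + 0.75·(-4) = 0 + (-3) = -3

-3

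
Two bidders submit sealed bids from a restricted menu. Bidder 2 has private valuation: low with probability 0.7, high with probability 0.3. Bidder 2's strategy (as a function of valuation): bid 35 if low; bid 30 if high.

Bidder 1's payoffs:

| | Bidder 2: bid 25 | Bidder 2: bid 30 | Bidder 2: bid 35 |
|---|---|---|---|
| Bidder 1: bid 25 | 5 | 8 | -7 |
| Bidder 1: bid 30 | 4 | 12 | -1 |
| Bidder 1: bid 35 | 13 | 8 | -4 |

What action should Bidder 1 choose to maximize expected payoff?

E[bid 25] = 0.7·(-7) + 0.3·(8) = -2.5
E[bid 30] = 0.7·(-1) + 0.3·(12) = 2.9
E[bid 35] = 0.7·(-4) + 0.3·(8) = -0.4
Best response: bid 30 (2.9 is the largest).

bid 30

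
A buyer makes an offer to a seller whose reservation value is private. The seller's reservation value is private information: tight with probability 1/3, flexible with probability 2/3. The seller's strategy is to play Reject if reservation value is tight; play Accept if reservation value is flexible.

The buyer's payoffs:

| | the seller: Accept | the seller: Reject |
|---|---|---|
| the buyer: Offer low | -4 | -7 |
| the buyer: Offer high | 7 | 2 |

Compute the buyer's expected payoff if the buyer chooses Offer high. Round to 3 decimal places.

E[Offer high] = 1/3·2 + 2/3·7 = 2/3 + 14/3 = 16/3

5.333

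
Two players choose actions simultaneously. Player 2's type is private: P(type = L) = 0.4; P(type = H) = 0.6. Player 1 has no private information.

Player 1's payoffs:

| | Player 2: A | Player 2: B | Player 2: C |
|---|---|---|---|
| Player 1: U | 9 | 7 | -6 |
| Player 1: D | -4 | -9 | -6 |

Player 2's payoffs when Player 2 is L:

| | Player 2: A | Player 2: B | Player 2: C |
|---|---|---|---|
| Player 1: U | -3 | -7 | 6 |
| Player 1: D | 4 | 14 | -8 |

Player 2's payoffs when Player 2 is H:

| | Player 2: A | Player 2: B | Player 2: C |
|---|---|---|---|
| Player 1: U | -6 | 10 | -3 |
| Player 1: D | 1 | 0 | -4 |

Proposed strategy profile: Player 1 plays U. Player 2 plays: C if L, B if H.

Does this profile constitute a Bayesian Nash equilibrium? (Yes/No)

Yes

Player 1 plays U: E[U] = 0.4·(-6) + 0.6·(7) = 1.8; E[D] = -7.8. Best-responding. ✓
Player 2 (type L), facing U: A gives -3, B gives -7, C gives 6. Proposed C is best. ✓
Player 2 (type H), facing U: A gives -6, B gives 10, C gives -3. Proposed B is best. ✓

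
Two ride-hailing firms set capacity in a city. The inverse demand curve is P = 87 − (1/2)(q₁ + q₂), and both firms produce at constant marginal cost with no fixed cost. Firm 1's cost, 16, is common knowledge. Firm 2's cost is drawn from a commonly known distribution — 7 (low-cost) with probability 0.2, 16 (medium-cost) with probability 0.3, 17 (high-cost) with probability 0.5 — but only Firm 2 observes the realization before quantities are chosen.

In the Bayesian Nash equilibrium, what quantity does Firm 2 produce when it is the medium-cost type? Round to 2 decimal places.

Firm 2 with cost c maximizes (87 − (1/2)(q₁+q₂) − c)·q₂, giving q₂(c) = (87 − c − (1/2)q₁).
E[c₂] = 0.2·7 + 0.3·16 + 0.5·17 = 14.7
Firm 1's FOC against E[q₂] yields q₁ = (87 − 2·16 + E[c₂])/(3/2) = (87 − 32 + 14.7)/(3/2) = 46.4667.
q₂(medium-cost) = (87 − 16 − (1/2)·46.4667) = 47.7667.

47.77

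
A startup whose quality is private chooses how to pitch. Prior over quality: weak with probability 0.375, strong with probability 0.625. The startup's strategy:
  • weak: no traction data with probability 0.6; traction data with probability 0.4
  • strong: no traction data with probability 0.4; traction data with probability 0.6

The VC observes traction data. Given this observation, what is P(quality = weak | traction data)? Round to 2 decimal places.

P(traction data) = 0.375·0.4 + 0.625·0.6 = 0.525
P(weak | traction data) = (0.375·0.4) / 0.525 = 0.15 / 0.525 = 0.285714

0.29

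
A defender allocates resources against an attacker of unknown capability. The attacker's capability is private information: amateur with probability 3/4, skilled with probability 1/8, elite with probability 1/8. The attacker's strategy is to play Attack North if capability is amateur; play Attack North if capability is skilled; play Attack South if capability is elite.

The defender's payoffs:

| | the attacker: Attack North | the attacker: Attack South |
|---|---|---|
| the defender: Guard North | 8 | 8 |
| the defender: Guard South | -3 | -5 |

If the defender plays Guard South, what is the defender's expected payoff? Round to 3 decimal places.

-3.250

Take the expectation over the attacker's capability, weighting each type's action by its prior probability.
E[Guard South] = 3/4·(-3) + 1/8·(-3) + 1/8·(-5) = (-9/4) + (-3/8) + (-5/8) = -13/4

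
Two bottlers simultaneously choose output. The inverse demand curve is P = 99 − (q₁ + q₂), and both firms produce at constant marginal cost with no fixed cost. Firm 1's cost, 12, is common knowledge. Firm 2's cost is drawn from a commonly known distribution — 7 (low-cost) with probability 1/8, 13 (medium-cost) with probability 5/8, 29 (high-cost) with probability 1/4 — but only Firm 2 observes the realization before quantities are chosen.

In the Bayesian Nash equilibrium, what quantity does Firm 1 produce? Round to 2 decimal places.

Firm 2 with cost c maximizes (99 − (q₁+q₂) − c)·q₂, giving q₂(c) = (99 − c − q₁)/2.
E[c₂] = 1/8·7 + 5/8·13 + 1/4·29 = 16.25
Firm 1's FOC against E[q₂] yields q₁ = (99 − 2·12 + E[c₂])/3 = (99 − 24 + 16.25)/3 = 30.4167.

30.42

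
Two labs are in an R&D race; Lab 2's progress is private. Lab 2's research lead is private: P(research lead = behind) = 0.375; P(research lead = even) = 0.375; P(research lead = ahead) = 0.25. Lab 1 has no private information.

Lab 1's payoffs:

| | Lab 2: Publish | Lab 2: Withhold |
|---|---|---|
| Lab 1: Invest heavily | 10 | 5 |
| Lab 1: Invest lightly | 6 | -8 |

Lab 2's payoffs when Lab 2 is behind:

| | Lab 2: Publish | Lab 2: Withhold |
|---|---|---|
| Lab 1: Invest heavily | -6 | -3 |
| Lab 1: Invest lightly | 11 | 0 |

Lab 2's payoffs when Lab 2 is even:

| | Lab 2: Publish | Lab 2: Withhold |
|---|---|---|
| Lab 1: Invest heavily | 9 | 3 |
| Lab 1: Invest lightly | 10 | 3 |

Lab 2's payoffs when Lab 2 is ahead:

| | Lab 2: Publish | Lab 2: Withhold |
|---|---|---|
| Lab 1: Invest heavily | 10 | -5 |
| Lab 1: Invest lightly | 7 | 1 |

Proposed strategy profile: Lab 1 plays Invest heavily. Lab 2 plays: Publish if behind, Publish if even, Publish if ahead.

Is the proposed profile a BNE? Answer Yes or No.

No

A profile is a BNE iff every type of every player is best-responding given beliefs about the other side.
Lab 1 plays Invest heavily: E[Invest heavily] = 0.375·(10) + 0.375·(10) + 0.25·(10) = 10; E[Invest lightly] = 6. Best-responding. ✓
Lab 2 (research lead behind), facing Invest heavily: Publish gives -6, Withhold gives -3. Proposed Publish is not best — profitable deviation exists. ✗
Lab 2 (research lead even), facing Invest heavily: Publish gives 9, Withhold gives 3. Proposed Publish is best. ✓
Lab 2 (research lead ahead), facing Invest heavily: Publish gives 10, Withhold gives -5. Proposed Publish is best. ✓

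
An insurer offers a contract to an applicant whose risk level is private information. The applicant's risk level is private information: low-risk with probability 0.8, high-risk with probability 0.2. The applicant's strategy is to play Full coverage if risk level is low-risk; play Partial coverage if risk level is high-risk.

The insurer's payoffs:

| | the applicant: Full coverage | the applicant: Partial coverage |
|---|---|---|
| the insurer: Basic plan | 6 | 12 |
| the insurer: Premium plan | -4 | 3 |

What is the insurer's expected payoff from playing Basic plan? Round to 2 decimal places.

7.20

E[Basic plan] = 0.8·6 + 0.2·12 = 4.8 + 2.4 = 7.2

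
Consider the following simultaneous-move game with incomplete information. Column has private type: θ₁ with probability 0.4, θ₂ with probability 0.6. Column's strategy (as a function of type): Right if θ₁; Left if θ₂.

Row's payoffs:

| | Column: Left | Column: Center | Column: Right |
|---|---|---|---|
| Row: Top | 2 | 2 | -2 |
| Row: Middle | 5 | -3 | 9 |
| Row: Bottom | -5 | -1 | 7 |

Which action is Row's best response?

Middle

E[Top] = 0.4·(-2) + 0.6·(2) = 0.4
E[Middle] = 0.4·(9) + 0.6·(5) = 6.6
E[Bottom] = 0.4·(7) + 0.6·(-5) = -0.2
Best response: Middle (6.6 is the largest).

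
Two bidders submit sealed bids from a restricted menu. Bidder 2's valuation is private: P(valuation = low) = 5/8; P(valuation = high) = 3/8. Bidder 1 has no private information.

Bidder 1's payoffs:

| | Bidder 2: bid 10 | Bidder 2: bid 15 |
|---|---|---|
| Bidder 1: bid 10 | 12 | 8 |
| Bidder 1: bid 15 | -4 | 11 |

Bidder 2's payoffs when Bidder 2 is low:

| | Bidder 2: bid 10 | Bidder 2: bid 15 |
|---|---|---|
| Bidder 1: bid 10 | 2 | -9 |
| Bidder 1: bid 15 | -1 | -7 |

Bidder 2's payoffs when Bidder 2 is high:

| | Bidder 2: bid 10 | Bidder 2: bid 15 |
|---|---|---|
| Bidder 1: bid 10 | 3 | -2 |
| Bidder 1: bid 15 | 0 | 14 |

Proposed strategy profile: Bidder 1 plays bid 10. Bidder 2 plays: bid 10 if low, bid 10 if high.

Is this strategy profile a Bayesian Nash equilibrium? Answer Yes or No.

Yes

Bidder 1 plays bid 10: E[bid 10] = 5/8·(12) + 3/8·(12) = 12; E[bid 15] = -4. Best-responding. ✓
Bidder 2 (valuation low), facing bid 10: bid 10 gives 2, bid 15 gives -9. Proposed bid 10 is best. ✓
Bidder 2 (valuation high), facing bid 10: bid 10 gives 3, bid 15 gives -2. Proposed bid 10 is best. ✓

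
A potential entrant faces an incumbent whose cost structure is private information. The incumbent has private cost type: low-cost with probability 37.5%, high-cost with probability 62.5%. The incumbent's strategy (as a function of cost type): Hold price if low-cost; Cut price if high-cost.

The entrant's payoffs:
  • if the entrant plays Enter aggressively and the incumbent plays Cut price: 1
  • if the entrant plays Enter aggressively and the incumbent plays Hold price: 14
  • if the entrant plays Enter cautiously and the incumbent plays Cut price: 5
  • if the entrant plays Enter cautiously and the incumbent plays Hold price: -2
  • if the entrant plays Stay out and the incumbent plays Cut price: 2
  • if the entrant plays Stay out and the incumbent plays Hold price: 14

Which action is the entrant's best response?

E[Enter aggressively] = 0.375·(14) + 0.625·(1) = 5.875
E[Enter cautiously] = 0.375·(-2) + 0.625·(5) = 2.375
E[Stay out] = 0.375·(14) + 0.625·(2) = 6.5
Best response: Stay out (6.5 is the largest).

Stay out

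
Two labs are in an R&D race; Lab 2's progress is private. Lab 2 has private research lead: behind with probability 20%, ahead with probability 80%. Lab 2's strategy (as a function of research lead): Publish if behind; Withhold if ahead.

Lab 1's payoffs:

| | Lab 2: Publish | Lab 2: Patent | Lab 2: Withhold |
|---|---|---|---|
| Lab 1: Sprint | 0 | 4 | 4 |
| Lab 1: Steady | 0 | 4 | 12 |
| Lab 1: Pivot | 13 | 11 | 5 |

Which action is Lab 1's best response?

E[Sprint] = 0.2·(0) + 0.8·(4) = 3.2
E[Steady] = 0.2·(0) + 0.8·(12) = 9.6
E[Pivot] = 0.2·(13) + 0.8·(5) = 6.6
Best response: Steady (9.6 is the largest).

Steady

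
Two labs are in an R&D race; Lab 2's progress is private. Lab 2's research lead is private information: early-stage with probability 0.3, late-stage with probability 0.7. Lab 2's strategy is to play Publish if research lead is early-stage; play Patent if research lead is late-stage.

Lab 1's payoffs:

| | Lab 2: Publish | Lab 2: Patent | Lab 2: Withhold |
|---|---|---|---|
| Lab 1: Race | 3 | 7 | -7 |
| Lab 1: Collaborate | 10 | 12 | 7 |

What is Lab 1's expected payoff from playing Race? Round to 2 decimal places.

5.80

E[Race] = 0.3·3 + 0.7·7 = 0.9 + 4.9 = 5.8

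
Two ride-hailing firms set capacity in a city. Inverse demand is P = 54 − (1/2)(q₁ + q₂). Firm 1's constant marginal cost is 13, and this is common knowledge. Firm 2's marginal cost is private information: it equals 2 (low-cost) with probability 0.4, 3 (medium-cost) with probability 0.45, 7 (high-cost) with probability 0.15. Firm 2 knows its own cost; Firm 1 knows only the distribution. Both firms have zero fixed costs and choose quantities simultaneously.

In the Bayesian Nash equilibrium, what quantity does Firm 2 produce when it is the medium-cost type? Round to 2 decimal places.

40.60

Each type of Firm 2 best-responds to q₁; Firm 1 best-responds to the expected q₂ over Firm 2's types.
Firm 2 with cost c maximizes (54 − (1/2)(q₁+q₂) − c)·q₂, giving q₂(c) = (54 − c − (1/2)q₁).
E[c₂] = 0.4·2 + 0.45·3 + 0.15·7 = 3.2
Firm 1's FOC against E[q₂] yields q₁ = (54 − 2·13 + E[c₂])/(3/2) = (54 − 26 + 3.2)/(3/2) = 20.8.
q₂(medium-cost) = (54 − 3 − (1/2)·20.8) = 40.6.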